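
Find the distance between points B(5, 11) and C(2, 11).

d = sqrt((2 - 5)^2 + (11 - 11)^2)
d = sqrt(-3^2 + 0^2)
d = sqrt(9 + 0)
d = sqrt(9) = 3

3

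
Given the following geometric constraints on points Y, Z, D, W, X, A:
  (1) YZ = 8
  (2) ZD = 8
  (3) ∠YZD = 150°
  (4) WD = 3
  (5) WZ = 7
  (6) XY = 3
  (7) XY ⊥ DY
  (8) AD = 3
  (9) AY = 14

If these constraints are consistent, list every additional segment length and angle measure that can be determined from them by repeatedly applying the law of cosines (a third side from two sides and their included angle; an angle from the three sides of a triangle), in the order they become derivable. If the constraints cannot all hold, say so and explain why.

The constraints are consistent. Derivable facts, in order:
After 1 step:
- YD ≈ 15.45
- ∠DWZ = 98.21°
- ∠DZW = 21.79°
- ∠WDZ = 60°
After 2 steps:
- DX ≈ 15.74
- ∠ADY = 56°
- ∠AYD = 10.23°
- ∠DAY = 113.77°
- ∠DYZ = 15°
- ∠YDZ = 15°
After 3 steps:
- ∠DXY = 79.01°
- ∠XDY = 10.99°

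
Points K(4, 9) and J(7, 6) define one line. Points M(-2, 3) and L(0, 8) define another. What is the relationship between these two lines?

Slope of line 1: m1 = (6 - 9)/(7 - 4) = -3/3 = -1
Slope of line 2: m2 = (8 - 3)/(0 - -2) = 5/2 = 5/2
m1 != m2 and m1*m2 = -5/2 != -1. Neither.

Neither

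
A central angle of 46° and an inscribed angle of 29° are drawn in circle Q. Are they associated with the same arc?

By the inscribed angle theorem, the inscribed angle for a central angle of 46° should be 46° / 2 = 23°.
The given inscribed angle is 29°, which does not equal 23°.
Therefore, no, they do not correspond to the same arc.

No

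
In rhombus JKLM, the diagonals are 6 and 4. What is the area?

Area of a rhombus = (d1 * d2) / 2
Area = (6 * 4) / 2
Area = 24 / 2
Area = 12

12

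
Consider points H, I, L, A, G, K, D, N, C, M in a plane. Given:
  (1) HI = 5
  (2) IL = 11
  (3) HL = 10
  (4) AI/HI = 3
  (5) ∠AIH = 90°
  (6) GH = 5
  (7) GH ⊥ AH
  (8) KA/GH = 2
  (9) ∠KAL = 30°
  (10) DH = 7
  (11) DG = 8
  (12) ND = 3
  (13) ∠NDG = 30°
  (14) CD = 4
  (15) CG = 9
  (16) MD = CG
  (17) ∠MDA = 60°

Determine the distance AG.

From the given relations: AI = 3·HI = 3·5 = 15.
Step 1: By the law of cosines on triangle HIA: HA² = 5² + 15² − 2·5·15·cos(90°) = 250, so HA = 5·√10.
Step 2: By the law of cosines on triangle AHG: AG² = (5·√10)² + 5² − 2·5·√10·5·cos(90°) = 275, so AG = 5·√11.

Therefore, the length of AG = 5·√11.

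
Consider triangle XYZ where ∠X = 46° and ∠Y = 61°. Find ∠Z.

angle Z = 180 - 46 - 61 = 73 degrees.

73 degrees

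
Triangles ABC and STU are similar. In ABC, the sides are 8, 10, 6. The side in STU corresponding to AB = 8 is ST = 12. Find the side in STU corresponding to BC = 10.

Similar triangles have proportional sides. Setting up the proportion:
ST / AB = TU / BC
12 / 8 = TU / 10
TU = 10 * 12 / 8 = 15.

15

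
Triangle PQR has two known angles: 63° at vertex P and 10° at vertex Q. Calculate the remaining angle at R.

Let angle R = x. Then 63 + 10 + x = 180.
x = 180 - 73 = 107 degrees.

107 degrees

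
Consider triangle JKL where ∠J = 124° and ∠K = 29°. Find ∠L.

By the triangle angle sum property, the three interior angles of any triangle add up to 180°.
We know angle J = 124° and angle K = 29°, so their sum is 153°.
Therefore angle L = 180° - 153° = 27°.

27 degrees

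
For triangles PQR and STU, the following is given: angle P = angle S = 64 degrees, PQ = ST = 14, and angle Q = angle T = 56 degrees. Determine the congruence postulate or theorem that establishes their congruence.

The given information matches ASA: Two pairs of corresponding angles and the included side are equal (Angle-Side-Angle).

ASA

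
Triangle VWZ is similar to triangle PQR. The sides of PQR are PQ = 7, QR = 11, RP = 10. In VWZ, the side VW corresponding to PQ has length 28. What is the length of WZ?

k = 28/7 = 4. WZ = 4 * 11 = 44.

44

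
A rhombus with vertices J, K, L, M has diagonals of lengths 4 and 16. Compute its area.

Area of a rhombus = (d1 * d2) / 2
Area = (4 * 16) / 2
Area = 64 / 2
Area = 32

32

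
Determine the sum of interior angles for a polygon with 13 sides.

The sum of interior angles of an n-sided polygon is (n - 2) * 180.
For n = 13: (13 - 2) * 180 = 11 * 180 = 1980 degrees.

1980 degrees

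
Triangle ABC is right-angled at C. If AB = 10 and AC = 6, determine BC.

Rearranging the Pythagorean theorem to solve for the unknown leg:
leg^2 = hypotenuse^2 - known_leg^2 = 100 - 36 = 64
leg = sqrt(64) = 8.

8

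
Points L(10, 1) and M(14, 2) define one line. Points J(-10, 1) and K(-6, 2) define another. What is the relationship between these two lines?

Slope of line 1: m1 = (2 - 1)/(14 - 10) = 1/4 = 1/4
Slope of line 2: m2 = (2 - 1)/(-6 - -10) = 1/4 = 1/4
Since m1 = m2 = 1/4, the lines are parallel.

Parallel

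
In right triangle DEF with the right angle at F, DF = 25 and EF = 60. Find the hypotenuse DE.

In a right triangle, the square of the hypotenuse equals the sum of the squares of the two legs.
The legs are 25 and 60, so the hypotenuse = sqrt(625 + 3600) = sqrt(4225) = 65.

65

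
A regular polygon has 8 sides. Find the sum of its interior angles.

The sum of interior angles of an n-sided polygon is (n - 2) * 180.
For n = 8: (8 - 2) * 180 = 6 * 180 = 1080 degrees.

1080 degrees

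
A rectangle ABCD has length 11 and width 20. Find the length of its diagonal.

Using the Pythagorean theorem:
d² = 11² + 20² = 121 + 400 = 521
d = sqrt(521)

sqrt(521)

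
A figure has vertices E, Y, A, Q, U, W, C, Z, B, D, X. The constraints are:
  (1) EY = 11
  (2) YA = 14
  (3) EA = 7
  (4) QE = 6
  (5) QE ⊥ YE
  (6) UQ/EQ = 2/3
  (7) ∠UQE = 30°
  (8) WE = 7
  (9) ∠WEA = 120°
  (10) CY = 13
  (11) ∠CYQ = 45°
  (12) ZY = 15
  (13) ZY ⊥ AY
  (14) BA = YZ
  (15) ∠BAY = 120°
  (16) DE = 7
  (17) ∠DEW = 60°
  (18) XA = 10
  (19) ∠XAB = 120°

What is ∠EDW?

Step 1: By the law of cosines on triangle DEW: DW² = 7² + 7² − 2·7·7·cos(60°) = 49, so DW = 7.
Step 2: By the inverse law of cosines on triangle EDW: cos(∠EDW) = (7² + 7² − 7²) / (2·7·7) = 49/98 = 0.5, so ∠EDW = 60°.

Therefore, the measure of angle ∠EDW = 60°.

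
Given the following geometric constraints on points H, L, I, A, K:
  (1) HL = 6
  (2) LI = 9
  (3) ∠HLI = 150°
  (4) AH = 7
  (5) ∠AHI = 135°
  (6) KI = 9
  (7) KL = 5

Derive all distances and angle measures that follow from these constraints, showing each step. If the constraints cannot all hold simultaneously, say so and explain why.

The constraints are consistent.

Step 1: From HL = 6, LI = 9, and ∠HLI = 150°, by the law of cosines:
  HI² = HL² + LI² - 2·HL·LI·cos(150°) = 36 + 81 + 93.53 = 210.5
  HI ≈ 14.51

Step 2: From LI = 9, LK = 5, IK = 9, by the inverse law of cosines:
  cos(∠ILK) = (LI² + LK² - IK²) / (2·LI·LK)
  ∠ILK = 73.87°

Step 3: From IK = 9, IL = 9, KL = 5, by the inverse law of cosines:
  cos(∠KIL) = (IK² + IL² - KL²) / (2·IK·IL)
  ∠KIL = 32.26°

Step 4: From KI = 9, KL = 5, IL = 9, by the inverse law of cosines:
  cos(∠IKL) = (KI² + KL² - IL²) / (2·KI·KL)
  ∠IKL = 73.87°

Step 5: From IH = 14.51, HA = 7, and ∠IHA = 135°, by the law of cosines:
  IA² = IH² + HA² - 2·IH·HA·cos(135°) = 210.5 + 49 + 143.6 = 403.2
  IA ≈ 20.08

Step 6: From HI = 14.51, HL = 6, IL = 9, by the inverse law of cosines:
  cos(∠IHL) = (HI² + HL² - IL²) / (2·HI·HL)
  ∠IHL = 18.07°

Step 7: From IH = 14.51, IL = 9, HL = 6, by the inverse law of cosines:
  cos(∠HIL) = (IH² + IL² - HL²) / (2·IH·IL)
  ∠HIL = 11.93°

Step 8: From IA = 20.08, IH = 14.51, AH = 7, by the inverse law of cosines:
  cos(∠AIH) = (IA² + IH² - AH²) / (2·IA·IH)
  ∠AIH = 14.27°

Step 9: From AH = 7, AI = 20.08, HI = 14.51, by the inverse law of cosines:
  cos(∠HAI) = (AH² + AI² - HI²) / (2·AH·AI)
  ∠HAI = 30.73°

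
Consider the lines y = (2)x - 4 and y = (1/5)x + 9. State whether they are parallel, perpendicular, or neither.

Slope of line 1: m1 = 2
Slope of line 2: m2 = 1/5
m1 != m2 and m1*m2 = 2/5 != -1. Neither.

Neither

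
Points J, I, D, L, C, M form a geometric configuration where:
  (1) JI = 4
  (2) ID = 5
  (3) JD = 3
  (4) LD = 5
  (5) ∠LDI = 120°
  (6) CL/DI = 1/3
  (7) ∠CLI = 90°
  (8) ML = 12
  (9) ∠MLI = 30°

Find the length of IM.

Step 1: By the law of cosines on triangle LDI: LI² = 5² + 5² − 2·5·5·cos(120°) = 75, so LI = 5·√3.
Step 2: By the law of cosines on triangle ILM: IM² = (5·√3)² + 12² − 2·5·√3·12·cos(30°) = 39, so IM = √39.

Therefore, the length of IM = √39.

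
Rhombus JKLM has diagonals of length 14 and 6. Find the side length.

Half-diagonals are 7 and 3. side = sqrt(7^2 + 3^2) = sqrt(58)

sqrt(58)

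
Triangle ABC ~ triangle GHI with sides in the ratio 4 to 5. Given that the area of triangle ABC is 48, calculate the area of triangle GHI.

Area ratio = (4/5)^2 = 16/25. Area of GHI = 48 * 25/16 = 75.

75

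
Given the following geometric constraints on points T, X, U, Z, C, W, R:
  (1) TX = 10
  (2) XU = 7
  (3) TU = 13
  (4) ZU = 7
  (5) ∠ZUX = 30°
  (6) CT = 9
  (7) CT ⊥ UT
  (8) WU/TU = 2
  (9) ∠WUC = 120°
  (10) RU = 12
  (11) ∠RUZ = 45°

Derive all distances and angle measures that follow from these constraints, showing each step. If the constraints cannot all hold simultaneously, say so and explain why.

The constraints are consistent.

From the given relations:
  WU = 2·TU = 2·13 = 26

Step 1: From XU = 7, UZ = 7, and ∠XUZ = 30°, by the law of cosines:
  XZ² = XU² + UZ² - 2·XU·UZ·cos(30°) = 49 + 49 - 84.87 = 13.13
  XZ ≈ 3.62

Step 2: From UT = 13, TC = 9, and ∠UTC = 90°, by the law of cosines:
  UC² = UT² + TC² - 2·UT·TC·cos(90°) = 169 + 81 - 0 = 250
  UC = 5·√10

Step 3: From ZU = 7, UR = 12, and ∠ZUR = 45°, by the law of cosines:
  ZR² = ZU² + UR² - 2·ZU·UR·cos(45°) = 49 + 144 - 118.8 = 74.21
  ZR ≈ 8.61

Step 4: From TU = 13, TX = 10, UX = 7, by the inverse law of cosines:
  cos(∠UTX) = (TU² + TX² - UX²) / (2·TU·TX)
  ∠UTX = 32.2°

Step 5: From XT = 10, XU = 7, TU = 13, by the inverse law of cosines:
  cos(∠TXU) = (XT² + XU² - TU²) / (2·XT·XU)
  ∠TXU = 98.21°

Step 6: From UT = 13, UX = 7, TX = 10, by the inverse law of cosines:
  cos(∠TUX) = (UT² + UX² - TX²) / (2·UT·UX)
  ∠TUX = 49.58°

Step 7: From CU = 5·√10, UW = 26, and ∠CUW = 120°, by the law of cosines:
  CW² = CU² + UW² - 2·CU·UW·cos(120°) = 250 + 676 + 411.1 = 1337
  CW ≈ 36.57

Step 8: From XU = 7, XZ = 3.62, UZ = 7, by the inverse law of cosines:
  cos(∠UXZ) = (XU² + XZ² - UZ²) / (2·XU·XZ)
  ∠UXZ = 75°

Step 9: From UC = 5·√10, UT = 13, CT = 9, by the inverse law of cosines:
  cos(∠CUT) = (UC² + UT² - CT²) / (2·UC·UT)
  ∠CUT = 34.7°

Step 10: From ZR = 8.61, ZU = 7, RU = 12, by the inverse law of cosines:
  cos(∠RZU) = (ZR² + ZU² - RU²) / (2·ZR·ZU)
  ∠RZU = 99.93°

Step 11: From ZU = 7, ZX = 3.62, UX = 7, by the inverse law of cosines:
  cos(∠UZX) = (ZU² + ZX² - UX²) / (2·ZU·ZX)
  ∠UZX = 75°

Step 12: From CT = 9, CU = 5·√10, TU = 13, by the inverse law of cosines:
  cos(∠TCU) = (CT² + CU² - TU²) / (2·CT·CU)
  ∠TCU = 55.3°

Step 13: From RU = 12, RZ = 8.61, UZ = 7, by the inverse law of cosines:
  cos(∠URZ) = (RU² + RZ² - UZ²) / (2·RU·RZ)
  ∠URZ = 35.07°

Step 14: From CU = 5·√10, CW = 36.57, UW = 26, by the inverse law of cosines:
  cos(∠UCW) = (CU² + CW² - UW²) / (2·CU·CW)
  ∠UCW = 38.01°

Step 15: From WC = 36.57, WU = 26, CU = 5·√10, by the inverse law of cosines:
  cos(∠CWU) = (WC² + WU² - CU²) / (2·WC·WU)
  ∠CWU = 21.99°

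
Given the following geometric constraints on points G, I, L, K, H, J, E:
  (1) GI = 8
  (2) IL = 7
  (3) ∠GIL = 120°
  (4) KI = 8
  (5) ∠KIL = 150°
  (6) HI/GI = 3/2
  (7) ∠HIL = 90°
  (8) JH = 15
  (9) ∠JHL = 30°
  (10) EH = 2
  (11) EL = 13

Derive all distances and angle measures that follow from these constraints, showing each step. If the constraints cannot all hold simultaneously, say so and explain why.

The constraints are consistent.

From the given relations:
  HI = 3/2·GI = 3/2·8 = 12

Step 1: From GI = 8, IL = 7, and ∠GIL = 120°, by the law of cosines:
  GL² = GI² + IL² - 2·GI·IL·cos(120°) = 64 + 49 + 56 = 169
  GL = 13

Step 2: From LI = 7, IK = 8, and ∠LIK = 150°, by the law of cosines:
  LK² = LI² + IK² - 2·LI·IK·cos(150°) = 49 + 64 + 96.99 = 210
  LK ≈ 14.49

Step 3: From LI = 7, IH = 12, and ∠LIH = 90°, by the law of cosines:
  LH² = LI² + IH² - 2·LI·IH·cos(90°) = 49 + 144 - 0 = 193
  LH = √193

Step 4: From LH = √193, HJ = 15, and ∠LHJ = 30°, by the law of cosines:
  LJ² = LH² + HJ² - 2·LH·HJ·cos(30°) = 193 + 225 - 360.9 = 57.06
  LJ ≈ 7.55

Step 5: From GI = 8, GL = 13, IL = 7, by the inverse law of cosines:
  cos(∠IGL) = (GI² + GL² - IL²) / (2·GI·GL)
  ∠IGL = 27.8°

Step 6: From LE = 13, LH = √193, EH = 2, by the inverse law of cosines:
  cos(∠ELH) = (LE² + LH² - EH²) / (2·LE·LH)
  ∠ELH = 7.64°

Step 7: From LG = 13, LI = 7, GI = 8, by the inverse law of cosines:
  cos(∠GLI) = (LG² + LI² - GI²) / (2·LG·LI)
  ∠GLI = 32.2°

Step 8: From LH = √193, LI = 7, HI = 12, by the inverse law of cosines:
  cos(∠HLI) = (LH² + LI² - HI²) / (2·LH·LI)
  ∠HLI = 59.74°

Step 9: From LI = 7, LK = 14.49, IK = 8, by the inverse law of cosines:
  cos(∠ILK) = (LI² + LK² - IK²) / (2·LI·LK)
  ∠ILK = 16.02°

Step 10: From KI = 8, KL = 14.49, IL = 7, by the inverse law of cosines:
  cos(∠IKL) = (KI² + KL² - IL²) / (2·KI·KL)
  ∠IKL = 13.98°

Step 11: From HE = 2, HL = √193, EL = 13, by the inverse law of cosines:
  cos(∠EHL) = (HE² + HL² - EL²) / (2·HE·HL)
  ∠EHL = 59.74°

Step 12: From HI = 12, HL = √193, IL = 7, by the inverse law of cosines:
  cos(∠IHL) = (HI² + HL² - IL²) / (2·HI·HL)
  ∠IHL = 30.26°

Step 13: From EH = 2, EL = 13, HL = √193, by the inverse law of cosines:
  cos(∠HEL) = (EH² + EL² - HL²) / (2·EH·EL)
  ∠HEL = 112.62°

Step 14: From LH = √193, LJ = 7.55, HJ = 15, by the inverse law of cosines:
  cos(∠HLJ) = (LH² + LJ² - HJ²) / (2·LH·LJ)
  ∠HLJ = 83.14°

Step 15: From JH = 15, JL = 7.55, HL = √193, by the inverse law of cosines:
  cos(∠HJL) = (JH² + JL² - HL²) / (2·JH·JL)
  ∠HJL = 66.86°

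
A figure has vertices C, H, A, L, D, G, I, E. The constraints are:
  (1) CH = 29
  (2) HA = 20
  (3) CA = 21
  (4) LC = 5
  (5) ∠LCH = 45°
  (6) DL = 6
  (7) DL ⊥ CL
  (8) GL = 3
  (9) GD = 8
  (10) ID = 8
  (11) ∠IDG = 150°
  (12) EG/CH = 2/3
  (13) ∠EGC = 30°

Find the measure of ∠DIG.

Step 1: By the law of cosines on triangle IDG: IG² = 8² + 8² − 2·8·8·cos(150°) = 238.85, so IG ≈ 15.45.
Step 2: By the inverse law of cosines on triangle DIG: cos(∠DIG) = (8² + 15.45² − 8²) / (2·8·15.45) = 238.85/247.28 = 0.9659, so ∠DIG = 15°.

Therefore, the measure of angle ∠DIG = 15°.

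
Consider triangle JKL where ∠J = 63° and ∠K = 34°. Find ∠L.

The interior angles sum to 180°: angle L = 180 - 63 - 34 = 83°.
The triangle is acute (angles 63°, 34°, 83°).

83 degrees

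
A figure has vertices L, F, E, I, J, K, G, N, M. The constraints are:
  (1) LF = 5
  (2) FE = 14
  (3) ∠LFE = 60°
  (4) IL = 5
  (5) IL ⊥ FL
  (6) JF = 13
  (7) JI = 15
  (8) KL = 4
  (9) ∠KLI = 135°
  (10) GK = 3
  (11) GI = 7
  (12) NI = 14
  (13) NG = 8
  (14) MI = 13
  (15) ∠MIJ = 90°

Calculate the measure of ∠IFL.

Step 1: By the law of cosines on triangle FLI: FI² = 5² + 5² − 2·5·5·cos(90°) = 50, so FI = 5·√2.
Step 2: By the inverse law of cosines on triangle IFL: cos(∠IFL) = ((5·√2)² + 5² − 5²) / (2·5·√2·5) = 50/70.71 = 0.7071, so ∠IFL = 45°.

Therefore, the measure of angle ∠IFL = 45°.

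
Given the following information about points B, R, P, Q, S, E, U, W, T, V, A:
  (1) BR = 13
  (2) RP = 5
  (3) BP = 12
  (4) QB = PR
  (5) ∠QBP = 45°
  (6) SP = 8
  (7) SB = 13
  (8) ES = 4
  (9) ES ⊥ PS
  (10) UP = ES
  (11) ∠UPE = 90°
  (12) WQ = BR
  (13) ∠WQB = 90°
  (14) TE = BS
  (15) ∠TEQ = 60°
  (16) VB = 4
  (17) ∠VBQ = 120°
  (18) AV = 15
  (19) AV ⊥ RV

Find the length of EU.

From the given relations: UP = ES = 4.
Step 1: By the law of cosines on triangle ESP: EP² = 4² + 8² − 2·4·8·cos(90°) = 80, so EP = 4·√5.
Step 2: By the law of cosines on triangle EPU: EU² = (4·√5)² + 4² − 2·4·√5·4·cos(90°) = 96, so EU = 4·√6.

Therefore, the length of EU = 4·√6.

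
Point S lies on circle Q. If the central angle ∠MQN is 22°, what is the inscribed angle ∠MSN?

Inscribed angle = 22° / 2 = 11° (inscribed angle theorem).

11°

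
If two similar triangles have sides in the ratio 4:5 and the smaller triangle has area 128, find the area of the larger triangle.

The ratio of areas of similar triangles = (side ratio)^2.
Side ratio = 4:5, so area ratio = 16:25.
Area of the larger triangle / Area of the smaller triangle = 25/16
Area of the larger triangle = 128 * 25/16 = 200

200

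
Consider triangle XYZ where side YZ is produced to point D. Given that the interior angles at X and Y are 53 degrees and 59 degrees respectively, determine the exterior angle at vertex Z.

By the exterior angle theorem, an exterior angle of a triangle equals the sum of the two remote interior angles.
Exterior angle = angle X + angle Y
Exterior angle = 53 + 59 = 112 degrees

112 degrees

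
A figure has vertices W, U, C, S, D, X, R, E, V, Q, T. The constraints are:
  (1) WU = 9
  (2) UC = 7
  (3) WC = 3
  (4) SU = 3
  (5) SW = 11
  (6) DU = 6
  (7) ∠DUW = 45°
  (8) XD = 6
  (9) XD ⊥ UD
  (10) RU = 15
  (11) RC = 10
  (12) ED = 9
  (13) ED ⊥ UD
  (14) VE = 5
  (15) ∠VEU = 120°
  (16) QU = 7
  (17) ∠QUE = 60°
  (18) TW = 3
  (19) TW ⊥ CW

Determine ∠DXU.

Step 1: By the law of cosines on triangle XDU: XU² = 6² + 6² − 2·6·6·cos(90°) = 72, so XU = 6·√2.
Step 2: By the inverse law of cosines on triangle DXU: cos(∠DXU) = (6² + (6·√2)² − 6²) / (2·6·6·√2) = 72/101.82 = 0.7071, so ∠DXU = 45°.

Therefore, the measure of angle ∠DXU = 45°.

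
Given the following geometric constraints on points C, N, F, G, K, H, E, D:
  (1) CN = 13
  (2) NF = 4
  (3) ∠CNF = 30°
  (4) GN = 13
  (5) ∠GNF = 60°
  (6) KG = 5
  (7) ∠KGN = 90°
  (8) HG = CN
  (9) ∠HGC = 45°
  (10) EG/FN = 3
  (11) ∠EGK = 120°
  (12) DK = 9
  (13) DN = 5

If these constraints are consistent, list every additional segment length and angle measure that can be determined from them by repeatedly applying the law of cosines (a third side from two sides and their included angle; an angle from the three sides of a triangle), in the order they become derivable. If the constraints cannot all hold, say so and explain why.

The constraints are consistent. Derivable facts, in order:
After 1 step:
- CF ≈ 9.74
- FG = √133
- KE ≈ 15.13
- NK = √194
After 2 steps:
- ∠CFN = 138.15°
- ∠DKN = 4.32°
- ∠DNK = 7.79°
- ∠EKG = 43.37°
- ∠FCN = 11.85°
- ∠FGN = 17.48°
- ∠GEK = 16.63°
- ∠GFN = 102.52°
- ∠GKN = 68.96°
- ∠GNK = 21.04°
- ∠KDN = 167.9°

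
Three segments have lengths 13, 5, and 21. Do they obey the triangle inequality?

No.
The triangle inequality is violated: 13 + 5 = 18 ≤ 21.
These lengths cannot form a triangle.

No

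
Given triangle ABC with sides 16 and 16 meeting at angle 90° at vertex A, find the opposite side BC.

The included angle is 90°, so the triangle is right-angled at A. The opposite side BC is the hypotenuse.
By the Pythagorean theorem: BC = sqrt(16^2 + 16^2) = sqrt(512) = 16*sqrt(2).

16*sqrt(2)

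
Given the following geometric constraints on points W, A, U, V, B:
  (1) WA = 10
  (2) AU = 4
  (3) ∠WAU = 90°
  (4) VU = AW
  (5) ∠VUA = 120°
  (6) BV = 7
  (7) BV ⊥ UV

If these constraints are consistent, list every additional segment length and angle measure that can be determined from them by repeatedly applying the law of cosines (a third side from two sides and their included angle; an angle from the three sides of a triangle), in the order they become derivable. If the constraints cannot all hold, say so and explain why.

The constraints are consistent. Derivable facts, in order:
After 1 step:
- AV = 2·√39
- UB = √149
- WU = 2·√29
After 2 steps:
- ∠AUW = 68.2°
- ∠AVU = 16.1°
- ∠AWU = 21.8°
- ∠BUV = 34.99°
- ∠UAV = 43.9°
- ∠UBV = 55.01°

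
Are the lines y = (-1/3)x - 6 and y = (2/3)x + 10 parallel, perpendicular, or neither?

Slope of line 1: m1 = -1/3
Slope of line 2: m2 = 2/3
m1 != m2 (-1/3 != 2/3), so not parallel.
m1 * m2 = (-1/3) * (2/3) = -2/9 != -1, so not perpendicular.
The lines are neither parallel nor perpendicular.

Neither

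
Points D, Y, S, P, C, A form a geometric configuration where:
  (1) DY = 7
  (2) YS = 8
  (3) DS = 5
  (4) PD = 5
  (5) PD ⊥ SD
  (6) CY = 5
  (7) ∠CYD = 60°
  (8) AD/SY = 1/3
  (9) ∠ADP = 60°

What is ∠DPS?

Step 1: By the law of cosines on triangle PDS: PS² = 5² + 5² − 2·5·5·cos(90°) = 50, so PS = 5·√2.
Step 2: By the inverse law of cosines on triangle DPS: cos(∠DPS) = (5² + (5·√2)² − 5²) / (2·5·5·√2) = 50/70.71 = 0.7071, so ∠DPS = 45°.

Therefore, the measure of angle ∠DPS = 45°.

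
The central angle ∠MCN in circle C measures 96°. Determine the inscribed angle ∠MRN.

By the inscribed angle theorem, the inscribed angle is half the central angle.
Inscribed angle = 96° / 2 = 48°

48°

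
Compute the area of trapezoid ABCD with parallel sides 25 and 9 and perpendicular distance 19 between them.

Area = (25 + 9) * 19 / 2 = 646 / 2 = 323

323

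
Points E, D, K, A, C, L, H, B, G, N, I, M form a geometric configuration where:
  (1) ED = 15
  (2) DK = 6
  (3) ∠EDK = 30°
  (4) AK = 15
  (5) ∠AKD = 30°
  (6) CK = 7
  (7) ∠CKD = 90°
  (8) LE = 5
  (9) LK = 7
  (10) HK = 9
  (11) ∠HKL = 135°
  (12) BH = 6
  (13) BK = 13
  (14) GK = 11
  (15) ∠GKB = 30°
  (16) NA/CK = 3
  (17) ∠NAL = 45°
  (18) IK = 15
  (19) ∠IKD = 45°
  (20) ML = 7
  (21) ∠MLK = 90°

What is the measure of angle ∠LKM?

Step 1: By the law of cosines on triangle KLM: KM² = 7² + 7² − 2·7·7·cos(90°) = 98, so KM = 7·√2.
Step 2: By the inverse law of cosines on triangle LKM: cos(∠LKM) = (7² + (7·√2)² − 7²) / (2·7·7·√2) = 98/138.59 = 0.7071, so ∠LKM = 45°.

Therefore, the measure of angle ∠LKM = 45°.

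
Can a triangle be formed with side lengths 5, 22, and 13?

Check the triangle inequality: 5 + 13 = 18 ≤ 22.
Since the sum of two sides does not exceed the third, no triangle can be formed.

No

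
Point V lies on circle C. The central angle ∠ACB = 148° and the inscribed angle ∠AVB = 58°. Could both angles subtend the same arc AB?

By the inscribed angle theorem, the inscribed angle for a central angle of 148° should be 148° / 2 = 74°.
The given inscribed angle is 58°, which does not equal 74°.
Therefore, no, they do not correspond to the same arc.

No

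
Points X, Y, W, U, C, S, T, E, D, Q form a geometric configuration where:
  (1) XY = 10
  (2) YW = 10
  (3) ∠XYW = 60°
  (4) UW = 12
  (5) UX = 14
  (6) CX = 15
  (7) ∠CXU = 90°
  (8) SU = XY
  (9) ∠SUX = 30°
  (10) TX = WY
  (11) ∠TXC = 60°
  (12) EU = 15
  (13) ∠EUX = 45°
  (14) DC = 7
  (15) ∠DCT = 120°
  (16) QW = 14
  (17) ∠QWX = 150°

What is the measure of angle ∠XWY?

Step 1: By the law of cosines on triangle WYX: WX² = 10² + 10² − 2·10·10·cos(60°) = 100, so WX = 10.
Step 2: By the inverse law of cosines on triangle XWY: cos(∠XWY) = (10² + 10² − 10²) / (2·10·10) = 100/200 = 0.5, so ∠XWY = 60°.

Therefore, the measure of angle ∠XWY = 60°.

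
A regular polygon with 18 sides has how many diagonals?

The number of diagonals in an n-gon is n(n - 3)/2.
For n = 18: 18(18 - 3)/2 = 18 × 15 / 2 = 135.

135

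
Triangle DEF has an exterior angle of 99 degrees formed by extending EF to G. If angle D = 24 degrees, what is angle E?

angle E = 99 - 24 = 75 degrees (exterior angle theorem).

75 degrees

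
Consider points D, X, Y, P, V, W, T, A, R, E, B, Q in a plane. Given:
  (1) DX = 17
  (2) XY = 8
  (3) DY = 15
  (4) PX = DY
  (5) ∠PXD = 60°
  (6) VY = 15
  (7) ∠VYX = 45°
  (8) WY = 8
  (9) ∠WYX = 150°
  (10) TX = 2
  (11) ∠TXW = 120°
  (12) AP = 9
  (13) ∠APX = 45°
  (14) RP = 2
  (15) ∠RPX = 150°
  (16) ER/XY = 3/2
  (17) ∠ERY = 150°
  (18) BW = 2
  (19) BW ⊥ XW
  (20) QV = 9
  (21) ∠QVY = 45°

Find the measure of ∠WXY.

Step 1: By the law of cosines on triangle XYW: XW² = 8² + 8² − 2·8·8·cos(150°) = 238.85, so XW ≈ 15.45.
Step 2: By the inverse law of cosines on triangle WXY: cos(∠WXY) = (15.45² + 8² − 8²) / (2·15.45·8) = 238.85/247.28 = 0.9659, so ∠WXY = 15°.

Therefore, the measure of angle ∠WXY = 15°.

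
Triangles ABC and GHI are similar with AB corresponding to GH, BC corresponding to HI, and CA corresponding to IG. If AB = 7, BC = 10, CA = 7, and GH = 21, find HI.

Similar triangles have proportional sides. Setting up the proportion:
GH / AB = HI / BC
21 / 7 = HI / 10
HI = 10 * 21 / 7 = 30.

30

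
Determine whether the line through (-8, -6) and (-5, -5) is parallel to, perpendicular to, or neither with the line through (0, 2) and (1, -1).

Slope of line 1: m1 = (-5 - -6)/(-5 - -8) = 1/3 = 1/3
Slope of line 2: m2 = (-1 - 2)/(1 - 0) = -3/1 = -3
Two lines are perpendicular when the product of their slopes is -1 (negative reciprocals).
m1 * m2 = (1/3) * (-3) = -1, confirming perpendicularity.

Perpendicular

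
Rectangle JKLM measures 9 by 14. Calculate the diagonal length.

Using the Pythagorean theorem:
d² = 9² + 14² = 81 + 196 = 277
d = sqrt(277)

sqrt(277)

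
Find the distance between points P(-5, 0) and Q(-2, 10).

d = sqrt((3)^2 + (10)^2) = sqrt(109)

sqrt(109)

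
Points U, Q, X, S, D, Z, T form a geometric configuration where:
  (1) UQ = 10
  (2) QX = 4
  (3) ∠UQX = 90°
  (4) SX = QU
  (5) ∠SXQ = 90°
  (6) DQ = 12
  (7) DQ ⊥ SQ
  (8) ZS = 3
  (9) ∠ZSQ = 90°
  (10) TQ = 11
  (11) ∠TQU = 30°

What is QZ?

From the given relations: SX = QU = 10.
Step 1: By the law of cosines on triangle SXQ: SQ² = 10² + 4² − 2·10·4·cos(90°) = 116, so SQ = 2·√29.
Step 2: By the law of cosines on triangle QSZ: QZ² = (2·√29)² + 3² − 2·2·√29·3·cos(90°) = 125, so QZ = 5·√5.

Therefore, the length of QZ = 5·√5.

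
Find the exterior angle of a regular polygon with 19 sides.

Each exterior angle of a regular n-gon is 360 / n.
For n = 19: 360 / 19 = 360/19 degrees.

360/19 degrees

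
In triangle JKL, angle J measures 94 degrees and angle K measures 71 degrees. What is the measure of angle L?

The interior angles sum to 180°: angle L = 180 - 94 - 71 = 15°.
The triangle is obtuse (angles 94°, 71°, 15°).

15 degrees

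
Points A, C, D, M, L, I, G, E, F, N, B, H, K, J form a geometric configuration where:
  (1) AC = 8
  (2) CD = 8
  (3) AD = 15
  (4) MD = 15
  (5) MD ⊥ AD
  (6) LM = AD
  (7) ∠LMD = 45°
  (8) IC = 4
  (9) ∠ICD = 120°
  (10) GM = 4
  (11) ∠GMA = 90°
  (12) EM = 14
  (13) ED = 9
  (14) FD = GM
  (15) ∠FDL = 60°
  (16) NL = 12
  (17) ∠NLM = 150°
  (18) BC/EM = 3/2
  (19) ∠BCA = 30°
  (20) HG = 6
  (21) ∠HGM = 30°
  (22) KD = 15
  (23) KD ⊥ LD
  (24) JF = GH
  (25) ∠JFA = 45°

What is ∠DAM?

Step 1: By the law of cosines on triangle ADM: AM² = 15² + 15² − 2·15·15·cos(90°) = 450, so AM = 15·√2.
Step 2: By the inverse law of cosines on triangle DAM: cos(∠DAM) = (15² + (15·√2)² − 15²) / (2·15·15·√2) = 450/636.4 = 0.7071, so ∠DAM = 45°.

Therefore, the measure of angle ∠DAM = 45°.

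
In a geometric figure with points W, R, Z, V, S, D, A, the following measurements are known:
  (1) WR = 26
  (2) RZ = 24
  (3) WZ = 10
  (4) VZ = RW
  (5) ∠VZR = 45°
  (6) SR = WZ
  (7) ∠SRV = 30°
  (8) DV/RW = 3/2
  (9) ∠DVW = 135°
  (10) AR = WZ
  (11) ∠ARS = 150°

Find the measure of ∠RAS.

From the given relations: AR = WZ = 10; SR = WZ = 10.
Step 1: By the law of cosines on triangle ARS: AS² = 10² + 10² − 2·10·10·cos(150°) = 373.21, so AS ≈ 19.32.
Step 2: By the inverse law of cosines on triangle RAS: cos(∠RAS) = (10² + 19.32² − 10²) / (2·10·19.32) = 373.21/386.37 = 0.9659, so ∠RAS = 15°.

Therefore, the measure of angle ∠RAS = 15°.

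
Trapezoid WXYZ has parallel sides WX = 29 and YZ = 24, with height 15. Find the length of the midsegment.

midsegment = (29 + 24) / 2 = 53 / 2 = 53/2

53/2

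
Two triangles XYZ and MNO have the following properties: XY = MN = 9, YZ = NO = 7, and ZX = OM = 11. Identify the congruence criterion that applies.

The given information matches SSS: All three pairs of corresponding sides are equal (Side-Side-Side).

SSS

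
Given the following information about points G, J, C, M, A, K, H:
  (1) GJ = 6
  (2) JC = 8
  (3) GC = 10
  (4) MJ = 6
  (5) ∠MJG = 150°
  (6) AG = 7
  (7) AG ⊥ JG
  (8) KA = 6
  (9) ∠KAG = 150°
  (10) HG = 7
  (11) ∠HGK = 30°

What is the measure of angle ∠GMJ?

Step 1: By the law of cosines on triangle MJG: MG² = 6² + 6² − 2·6·6·cos(150°) = 134.35, so MG ≈ 11.59.
Step 2: By the inverse law of cosines on triangle GMJ: cos(∠GMJ) = (11.59² + 6² − 6²) / (2·11.59·6) = 134.35/139.09 = 0.9659, so ∠GMJ = 15°.

Therefore, the measure of angle ∠GMJ = 15°.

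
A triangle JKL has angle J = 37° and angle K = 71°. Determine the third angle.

Let angle L = x. Then 37 + 71 + x = 180.
x = 180 - 108 = 72 degrees.

72 degrees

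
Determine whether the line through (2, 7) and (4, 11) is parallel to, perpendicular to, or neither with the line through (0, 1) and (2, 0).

Slope of line 1: m1 = (11 - 7)/(4 - 2) = 4/2 = 2
Slope of line 2: m2 = (0 - 1)/(2 - 0) = -1/2 = -1/2
Two lines are perpendicular when the product of their slopes is -1 (negative reciprocals).
m1 * m2 = (2) * (-1/2) = -1, confirming perpendicularity.

Perpendicular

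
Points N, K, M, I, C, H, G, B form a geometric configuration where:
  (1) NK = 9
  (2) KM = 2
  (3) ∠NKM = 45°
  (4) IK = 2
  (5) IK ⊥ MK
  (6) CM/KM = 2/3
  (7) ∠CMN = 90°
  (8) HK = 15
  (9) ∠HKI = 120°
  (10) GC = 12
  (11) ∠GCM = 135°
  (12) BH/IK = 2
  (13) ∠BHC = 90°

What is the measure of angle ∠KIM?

Step 1: By the law of cosines on triangle IKM: IM² = 2² + 2² − 2·2·2·cos(90°) = 8, so IM = 2·√2.
Step 2: By the inverse law of cosines on triangle KIM: cos(∠KIM) = (2² + (2·√2)² − 2²) / (2·2·2·√2) = 8/11.31 = 0.7071, so ∠KIM = 45°.

Therefore, the measure of angle ∠KIM = 45°.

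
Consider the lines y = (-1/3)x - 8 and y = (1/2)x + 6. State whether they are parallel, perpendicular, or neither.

Slope of line 1: m1 = -1/3
Slope of line 2: m2 = 1/2
m1 != m2 (-1/3 != 1/2), so not parallel.
m1 * m2 = (-1/3) * (1/2) = -1/6 != -1, so not perpendicular.
The lines are neither parallel nor perpendicular.

Neither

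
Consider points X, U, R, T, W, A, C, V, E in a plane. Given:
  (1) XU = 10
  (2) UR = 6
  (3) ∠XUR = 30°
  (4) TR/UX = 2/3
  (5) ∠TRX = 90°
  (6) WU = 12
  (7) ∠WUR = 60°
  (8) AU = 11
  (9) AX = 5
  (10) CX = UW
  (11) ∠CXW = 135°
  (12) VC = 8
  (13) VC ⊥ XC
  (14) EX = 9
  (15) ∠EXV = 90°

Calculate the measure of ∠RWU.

Step 1: By the law of cosines on triangle WUR: WR² = 12² + 6² − 2·12·6·cos(60°) = 108, so WR = 6·√3.
Step 2: By the inverse law of cosines on triangle RWU: cos(∠RWU) = ((6·√3)² + 12² − 6²) / (2·6·√3·12) = 216/249.42 = 0.866, so ∠RWU = 30°.

Therefore, the measure of angle ∠RWU = 30°.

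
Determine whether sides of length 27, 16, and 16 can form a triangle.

For three segments to close into a triangle, no single side can be as long as the other two combined.
The longest side is 27, and 16 + 16 = 32 > 27.
A triangle can be formed.

Yes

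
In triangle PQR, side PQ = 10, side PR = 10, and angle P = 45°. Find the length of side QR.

Law of cosines: QR^2 = 10^2 + 10^2 - 2(10)(10)cos(45°) = 200 - 100*sqrt(2), so QR = 10*sqrt(2 - sqrt(2)).

10*sqrt(2 - sqrt(2))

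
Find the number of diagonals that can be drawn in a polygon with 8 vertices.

The number of diagonals in an n-gon is n(n - 3)/2.
For n = 8: 8(8 - 3)/2 = 8 × 5 / 2 = 20.

20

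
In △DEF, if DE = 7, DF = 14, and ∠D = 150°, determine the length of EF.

When two sides and the included angle are known, the law of cosines gives the third side.
c^2 = a^2 + b^2 - 2ab cos(C) generalizes the Pythagorean theorem to non-right triangles.
Here: EF^2 = 49 + 196 - 196*(-sqrt(3)/2) = 98*sqrt(3) + 245
EF = 7*sqrt(2*sqrt(3) + 5)

7*sqrt(2*sqrt(3) + 5)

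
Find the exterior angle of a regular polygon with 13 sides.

Each exterior angle of a regular n-gon is 360 / n.
For n = 13: 360 / 13 = 360/13 degrees.

360/13 degrees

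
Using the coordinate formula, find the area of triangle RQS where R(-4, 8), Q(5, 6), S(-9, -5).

The Shoelace formula computes the area from vertex coordinates by summing cross products.
For vertices (-4,8), (5,6), (-9,-5):
Signed sum = -4*6 - 5*8 + 5*-5 - -9*6 + -9*8 - -4*-5
= -64 + 29 + -92 = -127
Area = (1/2)|-127| = 127/2.

127/2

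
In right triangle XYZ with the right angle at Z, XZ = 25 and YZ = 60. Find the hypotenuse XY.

In a right triangle, the square of the hypotenuse equals the sum of the squares of the two legs.
The legs are 25 and 60, so the hypotenuse = sqrt(625 + 3600) = sqrt(4225) = 65.

65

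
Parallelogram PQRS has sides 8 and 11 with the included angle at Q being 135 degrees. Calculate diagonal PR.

Using the law of cosines:
d^2 = 8^2 + 11^2 - 2(8)(11)cos(135 degrees)
d^2 = 64 + 121 - 176*-sqrt(2)/2
d^2 = 88*sqrt(2) + 185
d = sqrt(88*sqrt(2) + 185)

sqrt(88*sqrt(2) + 185)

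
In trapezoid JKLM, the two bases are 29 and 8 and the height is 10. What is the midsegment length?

The midsegment (median) of a trapezoid connects the midpoints of the non-parallel sides.
Its length is the average of the two bases: (29 + 8) / 2 = 37/2.

37/2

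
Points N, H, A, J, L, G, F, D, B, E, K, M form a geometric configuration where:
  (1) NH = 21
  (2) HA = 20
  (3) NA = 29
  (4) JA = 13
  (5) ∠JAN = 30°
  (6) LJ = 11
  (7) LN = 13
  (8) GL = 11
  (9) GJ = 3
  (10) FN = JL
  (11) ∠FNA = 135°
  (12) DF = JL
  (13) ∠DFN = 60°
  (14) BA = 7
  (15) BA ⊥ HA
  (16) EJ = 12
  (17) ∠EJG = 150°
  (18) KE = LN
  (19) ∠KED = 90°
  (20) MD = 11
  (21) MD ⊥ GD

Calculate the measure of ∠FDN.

From the given relations: DF = JL = 11; FN = JL = 11.
Step 1: By the law of cosines on triangle DFN: DN² = 11² + 11² − 2·11·11·cos(60°) = 121, so DN = 11.
Step 2: By the inverse law of cosines on triangle FDN: cos(∠FDN) = (11² + 11² − 11²) / (2·11·11) = 121/242 = 0.5, so ∠FDN = 60°.

Therefore, the measure of angle ∠FDN = 60°.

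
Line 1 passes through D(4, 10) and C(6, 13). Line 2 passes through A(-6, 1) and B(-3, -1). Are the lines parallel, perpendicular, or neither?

Slope of line 1: m1 = (13 - 10)/(6 - 4) = 3/2 = 3/2
Slope of line 2: m2 = (-1 - 1)/(-3 - -6) = -2/3 = -2/3
Two lines are perpendicular when the product of their slopes is -1 (negative reciprocals).
m1 * m2 = (3/2) * (-2/3) = -1, confirming perpendicularity.

Perpendicular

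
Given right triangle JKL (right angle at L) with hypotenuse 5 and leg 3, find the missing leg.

Rearranging the Pythagorean theorem to solve for the unknown leg:
leg^2 = hypotenuse^2 - known_leg^2 = 25 - 9 = 16
leg = sqrt(16) = 4.

4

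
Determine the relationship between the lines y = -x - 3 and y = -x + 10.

Slope of line 1: m1 = -1
Slope of line 2: m2 = -1
m1 = m2, so the lines are parallel.

Parallel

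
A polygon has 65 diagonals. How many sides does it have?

Using d = n(n - 3)/2, we solve 65 = n(n - 3)/2.
So n(n - 3) = 130.
Testing n = 13: 13 * 10 = 130 = 130. Correct.
The polygon has 13 sides.

13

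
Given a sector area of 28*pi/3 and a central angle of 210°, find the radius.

Sector area A = πr² × θ/360, so r² = 360A / (πθ).
r² = 360 × 28*pi/3 / (π × 210)
r² = 16
r = 4

4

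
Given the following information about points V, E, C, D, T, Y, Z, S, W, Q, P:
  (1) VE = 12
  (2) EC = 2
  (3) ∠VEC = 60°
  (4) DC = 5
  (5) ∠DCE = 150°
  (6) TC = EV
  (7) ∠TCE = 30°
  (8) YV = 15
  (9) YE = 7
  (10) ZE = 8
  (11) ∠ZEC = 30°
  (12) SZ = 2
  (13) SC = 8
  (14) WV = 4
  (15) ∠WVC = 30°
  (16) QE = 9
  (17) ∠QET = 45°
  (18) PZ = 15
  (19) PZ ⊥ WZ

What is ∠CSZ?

Step 1: By the law of cosines on triangle CEZ: CZ² = 2² + 8² − 2·2·8·cos(30°) = 40.29, so CZ ≈ 6.35.
Step 2: By the inverse law of cosines on triangle CSZ: cos(∠CSZ) = (8² + 2² − 6.35²) / (2·8·2) = 27.71/32 = 0.866, so ∠CSZ = 30°.

Therefore, the measure of angle ∠CSZ = 30°.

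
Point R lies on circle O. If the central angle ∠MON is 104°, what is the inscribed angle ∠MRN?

By the inscribed angle theorem, the inscribed angle is half the central angle.
Inscribed angle = 104° / 2 = 52°

52°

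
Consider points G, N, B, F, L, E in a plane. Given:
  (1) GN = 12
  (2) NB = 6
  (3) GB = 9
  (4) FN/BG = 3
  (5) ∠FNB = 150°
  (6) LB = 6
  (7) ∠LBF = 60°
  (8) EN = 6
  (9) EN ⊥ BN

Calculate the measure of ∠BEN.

Step 1: By the law of cosines on triangle ENB: EB² = 6² + 6² − 2·6·6·cos(90°) = 72, so EB = 6·√2.
Step 2: By the inverse law of cosines on triangle BEN: cos(∠BEN) = ((6·√2)² + 6² − 6²) / (2·6·√2·6) = 72/101.82 = 0.7071, so ∠BEN = 45°.

Therefore, the measure of angle ∠BEN = 45°.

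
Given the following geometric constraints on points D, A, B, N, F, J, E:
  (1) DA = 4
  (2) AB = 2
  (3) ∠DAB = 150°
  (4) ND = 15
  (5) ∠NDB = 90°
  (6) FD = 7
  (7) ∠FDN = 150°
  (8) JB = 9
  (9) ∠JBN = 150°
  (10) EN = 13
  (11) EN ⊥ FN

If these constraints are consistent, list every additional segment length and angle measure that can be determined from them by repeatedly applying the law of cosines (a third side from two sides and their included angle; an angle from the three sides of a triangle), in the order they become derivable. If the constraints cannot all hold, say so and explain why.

The constraints are consistent. Derivable facts, in order:
After 1 step:
- DB ≈ 5.82
- NF ≈ 21.35
After 2 steps:
- BN ≈ 16.09
- FE ≈ 25
- ∠ABD = 20.1°
- ∠ADB = 9.9°
- ∠DFN = 20.57°
- ∠DNF = 9.43°
After 3 steps:
- NJ ≈ 24.3
- ∠BND = 21.2°
- ∠DBN = 68.8°
- ∠EFN = 31.34°
- ∠FEN = 58.66°
After 4 steps:
- ∠BJN = 19.33°
- ∠BNJ = 10.67°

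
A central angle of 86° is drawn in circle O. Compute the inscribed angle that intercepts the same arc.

By the inscribed angle theorem, the inscribed angle is half the central angle.
Inscribed angle = 86° / 2 = 43°

43°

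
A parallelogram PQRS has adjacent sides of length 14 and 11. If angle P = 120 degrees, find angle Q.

In a parallelogram, consecutive angles are supplementary (sum to 180°).
angle Q = 180 - angle P
angle Q = 180 - 120
angle Q = 60 degrees

60 degrees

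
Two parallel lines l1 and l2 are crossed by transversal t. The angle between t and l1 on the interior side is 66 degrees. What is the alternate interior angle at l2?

Alternate interior angles are equal: 66 degrees.

66 degrees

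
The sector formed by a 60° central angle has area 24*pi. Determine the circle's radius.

The sector covers 60°/360° = 1/6 of the full circle.
Full circle area = 24*pi / 1/6 = 144*pi.
Since full area = πr², we get r² = 144*pi/π = 144, so r = 12.

12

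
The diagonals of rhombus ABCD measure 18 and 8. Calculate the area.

Area = (18 * 8) / 2 = 144 / 2 = 72

72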